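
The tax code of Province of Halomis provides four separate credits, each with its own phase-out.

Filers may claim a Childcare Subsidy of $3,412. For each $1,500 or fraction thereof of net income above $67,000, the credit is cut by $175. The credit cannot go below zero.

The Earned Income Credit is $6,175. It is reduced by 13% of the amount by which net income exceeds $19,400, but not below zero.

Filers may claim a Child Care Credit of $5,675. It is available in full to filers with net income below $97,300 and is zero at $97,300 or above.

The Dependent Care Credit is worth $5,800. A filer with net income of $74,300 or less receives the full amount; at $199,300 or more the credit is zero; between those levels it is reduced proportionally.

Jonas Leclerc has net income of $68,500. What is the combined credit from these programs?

$14,712

Childcare Subsidy: income exceeds $67,000 by $1,500, which is 1 full-or-partial $1,500 increment; reduction = 1 × $175 = $175, leaving $3,237.
Earned Income Credit: 13% of the $49,100 excess over $19,400 is $6,383 ≥ base, so the credit is $0.
Child Care Credit: $68,500 is below the $97,300 cutoff, so the full $5,675 applies.
Dependent Care Credit: $68,500 is at or below the $74,300 threshold, so the full $5,800 applies.
Total: $3,237 + $0 + $5,675 + $5,800 = $14,712.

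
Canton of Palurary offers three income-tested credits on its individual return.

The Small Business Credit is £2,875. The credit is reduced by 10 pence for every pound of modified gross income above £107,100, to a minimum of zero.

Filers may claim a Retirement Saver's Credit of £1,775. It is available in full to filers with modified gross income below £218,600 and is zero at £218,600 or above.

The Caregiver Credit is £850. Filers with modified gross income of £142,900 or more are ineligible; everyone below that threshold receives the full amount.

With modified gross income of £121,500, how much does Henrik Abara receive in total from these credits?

£4,060

Small Business Credit: 10% of the £14,400 excess over £107,100 is £1,440; credit = £2,875 − £1,440 = £1,435.
Retirement Saver's Credit: £121,500 is below the £218,600 cutoff, so the full £1,775 applies.
Caregiver Credit: £121,500 is below the £142,900 cutoff, so the full £850 applies.
Total: £1,435 + £1,775 + £850 = £4,060.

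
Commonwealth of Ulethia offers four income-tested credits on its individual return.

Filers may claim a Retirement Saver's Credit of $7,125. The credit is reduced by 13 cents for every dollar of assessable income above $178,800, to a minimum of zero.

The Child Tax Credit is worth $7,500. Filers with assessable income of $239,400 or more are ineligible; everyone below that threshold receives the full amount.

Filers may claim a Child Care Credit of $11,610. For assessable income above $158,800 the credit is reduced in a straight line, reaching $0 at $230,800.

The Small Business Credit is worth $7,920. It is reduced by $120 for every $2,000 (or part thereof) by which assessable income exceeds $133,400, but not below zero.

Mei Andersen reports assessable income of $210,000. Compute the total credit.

$17,163

Retirement Saver's Credit: 13% of the $31,200 excess over $178,800 is $4,056; credit = $7,125 − $4,056 = $3,069.
Child Tax Credit: $210,000 is below the $239,400 cutoff, so the full $7,500 applies.
Child Care Credit: $210,000 is $51,200 into a $72,000 phase-out range, leaving 20,800/72,000 of the credit: $11,610 × 20,800/72,000 = $3,354.
Small Business Credit: income exceeds $133,400 by $76,600, which is 39 full-or-partial $2,000 increments; reduction = 39 × $120 = $4,680, leaving $3,240.
Total: $3,069 + $7,500 + $3,354 + $3,240 = $17,163.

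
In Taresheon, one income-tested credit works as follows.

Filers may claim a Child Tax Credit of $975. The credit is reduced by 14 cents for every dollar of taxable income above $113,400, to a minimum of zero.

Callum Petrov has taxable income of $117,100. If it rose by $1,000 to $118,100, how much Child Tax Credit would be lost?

At $117,100 — 14% of the $3,700 excess over $113,400 is $518; credit = $975 − $518 = $457.
At $118,100 — 14% of the $4,700 excess over $113,400 is $658; credit = $975 − $658 = $317.
Lost: $457 − $317 = $140.

$140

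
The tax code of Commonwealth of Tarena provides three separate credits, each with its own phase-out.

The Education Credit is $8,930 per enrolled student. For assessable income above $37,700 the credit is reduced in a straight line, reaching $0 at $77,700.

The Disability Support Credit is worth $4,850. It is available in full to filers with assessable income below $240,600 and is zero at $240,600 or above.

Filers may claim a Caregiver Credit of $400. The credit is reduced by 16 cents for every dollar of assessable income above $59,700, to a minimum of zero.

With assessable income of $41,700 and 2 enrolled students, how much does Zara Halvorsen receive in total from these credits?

Education Credit: base = 2 × $8,930 = $17,860. $41,700 is $4,000 into a $40,000 phase-out range, leaving 36,000/40,000 of the credit: $17,860 × 36,000/40,000 = $16,074.
Disability Support Credit: $41,700 is below the $240,600 cutoff, so the full $4,850 applies.
Caregiver Credit: $41,700 is at or below the $59,700 threshold, so the full $400 applies.
Total: $16,074 + $4,850 + $400 = $21,324.

$21,324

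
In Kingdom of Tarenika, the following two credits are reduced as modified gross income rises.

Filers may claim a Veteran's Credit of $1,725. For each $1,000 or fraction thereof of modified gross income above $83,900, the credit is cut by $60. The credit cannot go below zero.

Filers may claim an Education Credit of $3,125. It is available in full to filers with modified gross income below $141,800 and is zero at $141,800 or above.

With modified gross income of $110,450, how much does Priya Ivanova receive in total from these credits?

Veteran's Credit: income exceeds $83,900 by $26,550, which is 27 full-or-partial $1,000 increments; reduction = 27 × $60 = $1,620, leaving $105.
Education Credit: $110,450 is below the $141,800 cutoff, so the full $3,125 applies.
Total: $105 + $3,125 = $3,230.

$3,230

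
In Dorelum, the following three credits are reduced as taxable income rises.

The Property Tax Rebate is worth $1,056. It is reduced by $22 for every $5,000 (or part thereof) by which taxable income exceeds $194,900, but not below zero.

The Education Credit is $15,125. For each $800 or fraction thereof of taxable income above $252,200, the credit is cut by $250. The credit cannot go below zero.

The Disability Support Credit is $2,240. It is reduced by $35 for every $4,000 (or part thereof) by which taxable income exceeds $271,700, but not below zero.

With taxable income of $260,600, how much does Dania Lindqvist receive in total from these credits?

$15,363

Property Tax Rebate: income exceeds $194,900 by $65,700, which is 14 full-or-partial $5,000 increments; reduction = 14 × $22 = $308, leaving $748.
Education Credit: income exceeds $252,200 by $8,400, which is 11 full-or-partial $800 increments; reduction = 11 × $250 = $2,750, leaving $12,375.
Disability Support Credit: $260,600 is at or below the $271,700 threshold, so the full $2,240 applies.
Total: $748 + $12,375 + $2,240 = $15,363.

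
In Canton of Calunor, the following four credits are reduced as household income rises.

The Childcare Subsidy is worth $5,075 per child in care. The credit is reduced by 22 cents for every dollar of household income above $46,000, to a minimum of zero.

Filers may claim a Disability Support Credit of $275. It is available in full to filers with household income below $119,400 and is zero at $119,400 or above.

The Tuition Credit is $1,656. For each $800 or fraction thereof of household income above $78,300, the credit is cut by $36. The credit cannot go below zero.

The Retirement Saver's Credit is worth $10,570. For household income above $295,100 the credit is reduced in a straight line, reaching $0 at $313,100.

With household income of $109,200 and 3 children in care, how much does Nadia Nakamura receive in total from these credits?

Childcare Subsidy: base = 3 × $5,075 = $15,225. 22% of the $63,200 excess over $46,000 is $13,904; credit = $15,225 − $13,904 = $1,321.
Disability Support Credit: $109,200 is below the $119,400 cutoff, so the full $275 applies.
Tuition Credit: income exceeds $78,300 by $30,900, which is 39 full-or-partial $800 increments; reduction = 39 × $36 = $1,404, leaving $252.
Retirement Saver's Credit: $109,200 is at or below the $295,100 threshold, so the full $10,570 applies.
Total: $1,321 + $275 + $252 + $10,570 = $12,418.

$12,418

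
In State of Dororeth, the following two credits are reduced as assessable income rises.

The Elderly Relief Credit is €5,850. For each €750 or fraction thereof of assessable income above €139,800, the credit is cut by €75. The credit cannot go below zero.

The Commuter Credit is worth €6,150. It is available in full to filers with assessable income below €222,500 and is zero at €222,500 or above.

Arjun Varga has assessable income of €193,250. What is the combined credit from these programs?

€6,600

Elderly Relief Credit: income exceeds €139,800 by €53,450, which is 72 full-or-partial €750 increments; reduction = 72 × €75 = €5,400, leaving €450.
Commuter Credit: €193,250 is below the €222,500 cutoff, so the full €6,150 applies.
Total: €450 + €6,150 = €6,600.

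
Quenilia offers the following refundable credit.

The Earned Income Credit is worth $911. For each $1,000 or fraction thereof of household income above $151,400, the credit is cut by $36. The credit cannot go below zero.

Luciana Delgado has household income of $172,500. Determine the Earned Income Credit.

Earned Income Credit: income exceeds $151,400 by $21,100, which is 22 full-or-partial $1,000 increments; reduction = 22 × $36 = $792, leaving $119.

$119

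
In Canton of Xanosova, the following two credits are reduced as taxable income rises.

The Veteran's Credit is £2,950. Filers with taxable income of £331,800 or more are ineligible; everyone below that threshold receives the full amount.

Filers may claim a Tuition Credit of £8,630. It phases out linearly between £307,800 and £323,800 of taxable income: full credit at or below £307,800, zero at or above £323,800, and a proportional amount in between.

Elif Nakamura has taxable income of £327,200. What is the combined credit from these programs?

Veteran's Credit: £327,200 is below the £331,800 cutoff, so the full £2,950 applies.
Tuition Credit: £327,200 is at or above £323,800, so the credit is £0.
Total: £2,950 + £0 = £2,950.

£2,950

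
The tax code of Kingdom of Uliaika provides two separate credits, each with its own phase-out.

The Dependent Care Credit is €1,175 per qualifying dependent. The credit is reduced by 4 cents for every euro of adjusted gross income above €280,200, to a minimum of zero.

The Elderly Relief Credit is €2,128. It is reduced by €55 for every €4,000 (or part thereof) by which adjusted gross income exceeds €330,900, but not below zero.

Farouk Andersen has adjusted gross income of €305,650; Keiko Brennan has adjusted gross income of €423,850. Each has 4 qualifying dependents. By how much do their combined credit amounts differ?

Farouk (€305,650): Dependent Care Credit: base = 4 × €1,175 = €4,700. 4% of the €25,450 excess over €280,200 is €1,018; credit = €4,700 − €1,018 = €3,682. Elderly Relief Credit: €305,650 is at or below the €330,900 threshold, so the full €2,128 applies. total €3,682 + €2,128 = €5,810
Keiko (€423,850): Dependent Care Credit: base = 4 × €1,175 = €4,700. 4% of the €143,650 excess over €280,200 is €5,746 ≥ base, so the credit is €0. Elderly Relief Credit: income exceeds €330,900 by €92,950, which is 24 full-or-partial €4,000 increments; reduction = 24 × €55 = €1,320, leaving €808. total €0 + €808 = €808
Difference: |€5,810 − €808| = €5,002.

€5,002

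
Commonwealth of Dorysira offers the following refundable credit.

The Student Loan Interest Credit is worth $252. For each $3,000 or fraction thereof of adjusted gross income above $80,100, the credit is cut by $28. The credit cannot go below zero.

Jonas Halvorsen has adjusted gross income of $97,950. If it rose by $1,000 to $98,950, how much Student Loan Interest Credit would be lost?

At $97,950 — income exceeds $80,100 by $17,850, which is 6 full-or-partial $3,000 increments; reduction = 6 × $28 = $168, leaving $84.
At $98,950 — income exceeds $80,100 by $18,850, which is 7 full-or-partial $3,000 increments; reduction = 7 × $28 = $196, leaving $56.
Lost: $84 − $56 = $28.

$28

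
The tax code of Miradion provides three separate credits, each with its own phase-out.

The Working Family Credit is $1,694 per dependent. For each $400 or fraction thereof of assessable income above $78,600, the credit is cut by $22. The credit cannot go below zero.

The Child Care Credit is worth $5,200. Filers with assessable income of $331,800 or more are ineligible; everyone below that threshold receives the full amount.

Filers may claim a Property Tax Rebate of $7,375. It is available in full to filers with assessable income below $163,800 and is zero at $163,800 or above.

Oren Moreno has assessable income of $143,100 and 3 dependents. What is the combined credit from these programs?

$14,093

Working Family Credit: base = 3 × $1,694 = $5,082. income exceeds $78,600 by $64,500, which is 162 full-or-partial $400 increments; reduction = 162 × $22 = $3,564, leaving $1,518.
Child Care Credit: $143,100 is below the $331,800 cutoff, so the full $5,200 applies.
Property Tax Rebate: $143,100 is below the $163,800 cutoff, so the full $7,375 applies.
Total: $1,518 + $5,200 + $7,375 = $14,093.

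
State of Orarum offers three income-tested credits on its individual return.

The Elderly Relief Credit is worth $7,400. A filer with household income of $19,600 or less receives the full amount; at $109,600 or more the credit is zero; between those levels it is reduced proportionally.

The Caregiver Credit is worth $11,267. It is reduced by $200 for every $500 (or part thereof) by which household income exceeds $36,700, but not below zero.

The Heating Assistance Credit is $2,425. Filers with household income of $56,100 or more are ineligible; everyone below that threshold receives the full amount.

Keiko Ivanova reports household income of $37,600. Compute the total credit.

$19,212

Elderly Relief Credit: $37,600 is $18,000 into a $90,000 phase-out range, leaving 72,000/90,000 of the credit: $7,400 × 72,000/90,000 = $5,920.
Caregiver Credit: income exceeds $36,700 by $900, which is 2 full-or-partial $500 increments; reduction = 2 × $200 = $400, leaving $10,867.
Heating Assistance Credit: $37,600 is below the $56,100 cutoff, so the full $2,425 applies.
Total: $5,920 + $10,867 + $2,425 = $19,212.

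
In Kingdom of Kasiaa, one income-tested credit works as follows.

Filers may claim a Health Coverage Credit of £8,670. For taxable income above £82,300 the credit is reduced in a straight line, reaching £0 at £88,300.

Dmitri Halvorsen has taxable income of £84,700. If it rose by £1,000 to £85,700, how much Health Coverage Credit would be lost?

£1,445

At £84,700 — £84,700 is £2,400 into a £6,000 phase-out range, leaving 3,600/6,000 of the credit: £8,670 × 3,600/6,000 = £5,202.
At £85,700 — £85,700 is £3,400 into a £6,000 phase-out range, leaving 2,600/6,000 of the credit: £8,670 × 2,600/6,000 = £3,757.
Lost: £5,202 − £3,757 = £1,445.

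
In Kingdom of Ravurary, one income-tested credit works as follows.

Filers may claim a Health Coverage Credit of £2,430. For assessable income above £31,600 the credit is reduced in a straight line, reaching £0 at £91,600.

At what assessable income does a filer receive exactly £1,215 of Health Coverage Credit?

£61,600

£1,215 is 1,215/2,430 of the full £2,430, so 1,215/2,430 of the £60,000 range has been used: income = £31,600 + £60,000 × 1,215/2,430 = £61,600.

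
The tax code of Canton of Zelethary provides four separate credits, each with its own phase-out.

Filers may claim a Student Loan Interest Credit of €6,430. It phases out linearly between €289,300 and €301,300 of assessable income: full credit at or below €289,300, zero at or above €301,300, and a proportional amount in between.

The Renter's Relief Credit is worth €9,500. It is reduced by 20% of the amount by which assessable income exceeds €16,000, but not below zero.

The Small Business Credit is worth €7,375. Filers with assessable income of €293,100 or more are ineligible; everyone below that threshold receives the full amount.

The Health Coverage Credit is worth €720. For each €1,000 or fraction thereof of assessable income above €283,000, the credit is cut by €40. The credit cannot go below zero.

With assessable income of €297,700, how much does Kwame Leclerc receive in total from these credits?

€2,049

Student Loan Interest Credit: €297,700 is €8,400 into a €12,000 phase-out range, leaving 3,600/12,000 of the credit: €6,430 × 3,600/12,000 = €1,929.
Renter's Relief Credit: 20% of the €281,700 excess over €16,000 is €56,340 ≥ base, so the credit is €0.
Small Business Credit: €297,700 meets or exceeds the €293,100 cutoff, so the credit is €0.
Health Coverage Credit: income exceeds €283,000 by €14,700, which is 15 full-or-partial €1,000 increments; reduction = 15 × €40 = €600, leaving €120.
Total: €1,929 + €0 + €0 + €120 = €2,049.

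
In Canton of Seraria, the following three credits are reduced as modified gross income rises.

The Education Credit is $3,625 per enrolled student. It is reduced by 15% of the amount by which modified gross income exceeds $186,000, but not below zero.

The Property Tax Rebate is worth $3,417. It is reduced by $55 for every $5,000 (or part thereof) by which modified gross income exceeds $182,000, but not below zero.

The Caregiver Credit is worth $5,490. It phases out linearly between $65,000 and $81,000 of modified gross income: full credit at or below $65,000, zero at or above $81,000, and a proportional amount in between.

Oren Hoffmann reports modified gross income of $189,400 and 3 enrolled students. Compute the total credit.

$13,672

Education Credit: base = 3 × $3,625 = $10,875. 15% of the $3,400 excess over $186,000 is $510; credit = $10,875 − $510 = $10,365.
Property Tax Rebate: income exceeds $182,000 by $7,400, which is 2 full-or-partial $5,000 increments; reduction = 2 × $55 = $110, leaving $3,307.
Caregiver Credit: $189,400 is at or above $81,000, so the credit is $0.
Total: $10,365 + $3,307 + $0 = $13,672.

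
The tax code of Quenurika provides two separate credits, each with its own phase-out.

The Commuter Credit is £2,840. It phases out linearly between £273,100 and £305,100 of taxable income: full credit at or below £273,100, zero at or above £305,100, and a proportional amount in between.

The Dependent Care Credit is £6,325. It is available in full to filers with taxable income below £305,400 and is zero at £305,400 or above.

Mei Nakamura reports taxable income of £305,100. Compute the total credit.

£6,325

Commuter Credit: £305,100 is at or above £305,100, so the credit is £0.
Dependent Care Credit: £305,100 is below the £305,400 cutoff, so the full £6,325 applies.
Total: £0 + £6,325 = £6,325.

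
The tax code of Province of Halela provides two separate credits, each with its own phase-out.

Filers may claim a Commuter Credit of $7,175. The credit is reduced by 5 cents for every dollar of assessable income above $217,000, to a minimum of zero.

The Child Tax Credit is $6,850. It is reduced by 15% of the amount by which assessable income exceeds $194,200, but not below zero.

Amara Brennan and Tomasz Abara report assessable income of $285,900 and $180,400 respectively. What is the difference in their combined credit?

$10,295

Amara ($285,900): Commuter Credit: 5% of the $68,900 excess over $217,000 is $3,445; credit = $7,175 − $3,445 = $3,730. Child Tax Credit: 15% of the $91,700 excess over $194,200 is $13,755 ≥ base, so the credit is $0. total $3,730 + $0 = $3,730
Tomasz ($180,400): Commuter Credit: $180,400 is at or below the $217,000 threshold, so the full $7,175 applies. Child Tax Credit: $180,400 is at or below the $194,200 threshold, so the full $6,850 applies. total $7,175 + $6,850 = $14,025
Difference: |$3,730 − $14,025| = $10,295.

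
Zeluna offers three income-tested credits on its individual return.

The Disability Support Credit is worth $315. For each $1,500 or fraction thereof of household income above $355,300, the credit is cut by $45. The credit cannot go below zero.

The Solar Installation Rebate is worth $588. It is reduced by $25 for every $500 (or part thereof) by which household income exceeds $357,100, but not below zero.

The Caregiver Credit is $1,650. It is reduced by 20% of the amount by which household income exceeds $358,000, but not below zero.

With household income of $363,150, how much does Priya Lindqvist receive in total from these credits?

Disability Support Credit: income exceeds $355,300 by $7,850, which is 6 full-or-partial $1,500 increments; reduction = 6 × $45 = $270, leaving $45.
Solar Installation Rebate: income exceeds $357,100 by $6,050, which is 13 full-or-partial $500 increments; reduction = 13 × $25 = $325, leaving $263.
Caregiver Credit: 20% of the $5,150 excess over $358,000 is $1,030; credit = $1,650 − $1,030 = $620.
Total: $45 + $263 + $620 = $928.

$928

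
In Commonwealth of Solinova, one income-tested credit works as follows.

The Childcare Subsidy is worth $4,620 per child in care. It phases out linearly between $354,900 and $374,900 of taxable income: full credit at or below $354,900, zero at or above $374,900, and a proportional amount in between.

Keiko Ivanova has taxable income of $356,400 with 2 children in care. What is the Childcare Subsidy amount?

$8,547

Childcare Subsidy: base = 2 × $4,620 = $9,240. $356,400 is $1,500 into a $20,000 phase-out range, leaving 18,500/20,000 of the credit: $9,240 × 18,500/20,000 = $8,547.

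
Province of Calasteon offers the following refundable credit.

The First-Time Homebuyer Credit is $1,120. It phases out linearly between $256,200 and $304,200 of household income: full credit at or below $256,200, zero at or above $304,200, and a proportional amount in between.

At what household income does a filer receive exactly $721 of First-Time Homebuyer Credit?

$273,300

$721 is 721/1,120 of the full $1,120, so 399/1,120 of the $48,000 range has been used: income = $256,200 + $48,000 × 399/1,120 = $273,300.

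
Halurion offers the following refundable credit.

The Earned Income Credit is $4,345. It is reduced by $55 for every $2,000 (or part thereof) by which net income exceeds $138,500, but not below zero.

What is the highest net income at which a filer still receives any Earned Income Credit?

$294,500

After 78 increments the reduction is 78 × $55 = $4,290, leaving $55; one more increment wipes it out. Increment 78 ends at excess 78 × $2,000 = $156,000, so the highest qualifying income is $138,500 + $156,000 = $294,500.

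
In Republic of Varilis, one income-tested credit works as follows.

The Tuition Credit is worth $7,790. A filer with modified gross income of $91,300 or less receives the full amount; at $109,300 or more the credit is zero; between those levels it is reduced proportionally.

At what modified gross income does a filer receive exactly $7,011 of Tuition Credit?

$93,100

$7,011 is 7,011/7,790 of the full $7,790, so 779/7,790 of the $18,000 range has been used: income = $91,300 + $18,000 × 779/7,790 = $93,100.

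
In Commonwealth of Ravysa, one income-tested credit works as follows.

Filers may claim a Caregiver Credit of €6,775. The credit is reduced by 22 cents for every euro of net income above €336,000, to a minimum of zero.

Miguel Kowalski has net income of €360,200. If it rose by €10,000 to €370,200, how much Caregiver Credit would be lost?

At €360,200 — 22% of the €24,200 excess over €336,000 is €5,324; credit = €6,775 − €5,324 = €1,451.
At €370,200 — 22% of the €34,200 excess over €336,000 is €7,524 ≥ base, so the credit is €0.
Lost: €1,451 − €0 = €1,451.

€1,451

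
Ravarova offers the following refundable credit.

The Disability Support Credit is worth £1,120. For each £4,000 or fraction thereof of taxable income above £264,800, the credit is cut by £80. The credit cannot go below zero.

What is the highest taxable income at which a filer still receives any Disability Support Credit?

After 13 increments the reduction is 13 × £80 = £1,040, leaving £80; one more increment wipes it out. Increment 13 ends at excess 13 × £4,000 = £52,000, so the highest qualifying income is £264,800 + £52,000 = £316,800.

£316,800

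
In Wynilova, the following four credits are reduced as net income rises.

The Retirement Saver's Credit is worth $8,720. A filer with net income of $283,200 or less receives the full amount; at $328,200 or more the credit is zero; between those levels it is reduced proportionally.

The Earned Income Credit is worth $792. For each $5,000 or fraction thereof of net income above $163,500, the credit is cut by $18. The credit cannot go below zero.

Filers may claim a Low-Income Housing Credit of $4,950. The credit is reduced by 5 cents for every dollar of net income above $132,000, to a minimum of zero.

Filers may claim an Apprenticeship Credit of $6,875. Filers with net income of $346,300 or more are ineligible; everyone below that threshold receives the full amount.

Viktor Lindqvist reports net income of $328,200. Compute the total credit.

$7,073

Retirement Saver's Credit: $328,200 is at or above $328,200, so the credit is $0.
Earned Income Credit: income exceeds $163,500 by $164,700, which is 33 full-or-partial $5,000 increments; reduction = 33 × $18 = $594, leaving $198.
Low-Income Housing Credit: 5% of the $196,200 excess over $132,000 is $9,810 ≥ base, so the credit is $0.
Apprenticeship Credit: $328,200 is below the $346,300 cutoff, so the full $6,875 applies.
Total: $0 + $198 + $0 + $6,875 = $7,073.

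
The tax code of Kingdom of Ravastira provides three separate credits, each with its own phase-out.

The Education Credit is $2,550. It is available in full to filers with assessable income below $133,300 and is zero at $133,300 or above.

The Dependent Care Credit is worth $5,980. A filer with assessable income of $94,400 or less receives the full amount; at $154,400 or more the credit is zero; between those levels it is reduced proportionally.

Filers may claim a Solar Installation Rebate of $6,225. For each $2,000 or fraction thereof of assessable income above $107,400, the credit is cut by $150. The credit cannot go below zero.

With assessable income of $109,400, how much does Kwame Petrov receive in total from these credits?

$13,110

Education Credit: $109,400 is below the $133,300 cutoff, so the full $2,550 applies.
Dependent Care Credit: $109,400 is $15,000 into a $60,000 phase-out range, leaving 45,000/60,000 of the credit: $5,980 × 45,000/60,000 = $4,485.
Solar Installation Rebate: income exceeds $107,400 by $2,000, which is 1 full-or-partial $2,000 increment; reduction = 1 × $150 = $150, leaving $6,075.
Total: $2,550 + $4,485 + $6,075 = $13,110.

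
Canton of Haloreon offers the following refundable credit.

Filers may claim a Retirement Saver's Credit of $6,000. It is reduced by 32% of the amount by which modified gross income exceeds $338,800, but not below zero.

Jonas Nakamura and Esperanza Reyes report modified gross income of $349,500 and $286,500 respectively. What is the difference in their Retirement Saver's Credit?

Jonas ($349,500): Retirement Saver's Credit: 32% of the $10,700 excess over $338,800 is $3,424; credit = $6,000 − $3,424 = $2,576.
Esperanza ($286,500): Retirement Saver's Credit: $286,500 is at or below the $338,800 threshold, so the full $6,000 applies.
Difference: |$2,576 − $6,000| = $3,424.

$3,424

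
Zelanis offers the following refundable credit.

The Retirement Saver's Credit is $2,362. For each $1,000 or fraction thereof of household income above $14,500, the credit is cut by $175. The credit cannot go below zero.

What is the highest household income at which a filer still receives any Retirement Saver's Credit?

After 13 increments the reduction is 13 × $175 = $2,275, leaving $87; one more increment wipes it out. Increment 13 ends at excess 13 × $1,000 = $13,000, so the highest qualifying income is $14,500 + $13,000 = $27,500.

$27,500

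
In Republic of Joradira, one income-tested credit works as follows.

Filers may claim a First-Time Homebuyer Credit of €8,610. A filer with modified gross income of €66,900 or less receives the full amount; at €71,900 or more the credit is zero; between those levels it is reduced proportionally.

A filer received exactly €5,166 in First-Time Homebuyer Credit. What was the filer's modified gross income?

€5,166 is 5,166/8,610 of the full €8,610, so 3,444/8,610 of the €5,000 range has been used: income = €66,900 + €5,000 × 3,444/8,610 = €68,900.

€68,900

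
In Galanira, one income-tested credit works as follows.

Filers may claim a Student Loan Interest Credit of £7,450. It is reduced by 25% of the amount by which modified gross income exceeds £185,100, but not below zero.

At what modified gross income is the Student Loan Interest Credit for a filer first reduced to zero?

£214,900

The credit falls by 25% of each pound above £185,100, so it reaches zero when the excess is £7,450 / 25% = £29,800: income = £185,100 + £29,800 = £214,900.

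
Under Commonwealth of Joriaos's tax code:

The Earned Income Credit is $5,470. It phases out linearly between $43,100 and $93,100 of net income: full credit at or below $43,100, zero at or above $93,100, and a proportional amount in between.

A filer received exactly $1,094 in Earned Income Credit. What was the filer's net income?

$83,100

$1,094 is 1,094/5,470 of the full $5,470, so 4,376/5,470 of the $50,000 range has been used: income = $43,100 + $50,000 × 4,376/5,470 = $83,100.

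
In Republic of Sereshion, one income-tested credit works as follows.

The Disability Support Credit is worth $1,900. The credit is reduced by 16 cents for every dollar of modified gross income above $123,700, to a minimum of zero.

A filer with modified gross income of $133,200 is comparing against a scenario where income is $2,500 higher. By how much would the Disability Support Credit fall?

$380

At $133,200 — 16% of the $9,500 excess over $123,700 is $1,520; credit = $1,900 − $1,520 = $380.
At $135,700 — 16% of the $12,000 excess over $123,700 is $1,920 ≥ base, so the credit is $0.
Lost: $380 − $0 = $380.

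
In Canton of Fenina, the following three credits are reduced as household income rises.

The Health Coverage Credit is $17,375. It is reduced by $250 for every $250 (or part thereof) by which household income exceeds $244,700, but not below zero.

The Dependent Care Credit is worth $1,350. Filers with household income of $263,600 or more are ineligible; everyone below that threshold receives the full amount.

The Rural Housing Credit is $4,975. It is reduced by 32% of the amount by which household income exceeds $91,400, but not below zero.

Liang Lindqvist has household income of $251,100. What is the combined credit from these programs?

$12,225

Health Coverage Credit: income exceeds $244,700 by $6,400, which is 26 full-or-partial $250 increments; reduction = 26 × $250 = $6,500, leaving $10,875.
Dependent Care Credit: $251,100 is below the $263,600 cutoff, so the full $1,350 applies.
Rural Housing Credit: 32% of the $159,700 excess over $91,400 is $51,104 ≥ base, so the credit is $0.
Total: $10,875 + $1,350 + $0 = $12,225.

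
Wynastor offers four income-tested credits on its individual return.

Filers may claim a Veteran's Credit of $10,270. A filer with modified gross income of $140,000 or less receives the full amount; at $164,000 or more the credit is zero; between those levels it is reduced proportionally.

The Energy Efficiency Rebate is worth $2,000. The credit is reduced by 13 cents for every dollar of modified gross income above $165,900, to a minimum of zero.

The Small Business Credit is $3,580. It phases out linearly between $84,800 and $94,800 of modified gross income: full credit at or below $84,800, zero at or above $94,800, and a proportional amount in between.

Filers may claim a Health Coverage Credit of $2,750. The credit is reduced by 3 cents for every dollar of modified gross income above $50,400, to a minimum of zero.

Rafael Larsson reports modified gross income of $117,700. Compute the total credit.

Veteran's Credit: $117,700 is at or below the $140,000 threshold, so the full $10,270 applies.
Energy Efficiency Rebate: $117,700 is at or below the $165,900 threshold, so the full $2,000 applies.
Small Business Credit: $117,700 is at or above $94,800, so the credit is $0.
Health Coverage Credit: 3% of the $67,300 excess over $50,400 is $2,019; credit = $2,750 − $2,019 = $731.
Total: $10,270 + $2,000 + $0 + $731 = $13,001.

$13,001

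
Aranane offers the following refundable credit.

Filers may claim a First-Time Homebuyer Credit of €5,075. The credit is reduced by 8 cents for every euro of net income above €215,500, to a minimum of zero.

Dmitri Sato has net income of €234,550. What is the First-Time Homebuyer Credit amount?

€3,551

First-Time Homebuyer Credit: 8% of the €19,050 excess over €215,500 is €1,524; credit = €5,075 − €1,524 = €3,551.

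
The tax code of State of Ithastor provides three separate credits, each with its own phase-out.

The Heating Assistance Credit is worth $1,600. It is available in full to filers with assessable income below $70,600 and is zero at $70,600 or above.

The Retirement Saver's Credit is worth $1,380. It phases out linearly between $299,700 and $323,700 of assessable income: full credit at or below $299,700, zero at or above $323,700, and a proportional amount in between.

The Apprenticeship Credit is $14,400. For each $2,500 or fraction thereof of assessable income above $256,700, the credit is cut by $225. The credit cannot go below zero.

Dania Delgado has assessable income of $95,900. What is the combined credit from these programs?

$15,780

Heating Assistance Credit: $95,900 meets or exceeds the $70,600 cutoff, so the credit is $0.
Retirement Saver's Credit: $95,900 is at or below the $299,700 threshold, so the full $1,380 applies.
Apprenticeship Credit: $95,900 is at or below the $256,700 threshold, so the full $14,400 applies.
Total: $0 + $1,380 + $14,400 = $15,780.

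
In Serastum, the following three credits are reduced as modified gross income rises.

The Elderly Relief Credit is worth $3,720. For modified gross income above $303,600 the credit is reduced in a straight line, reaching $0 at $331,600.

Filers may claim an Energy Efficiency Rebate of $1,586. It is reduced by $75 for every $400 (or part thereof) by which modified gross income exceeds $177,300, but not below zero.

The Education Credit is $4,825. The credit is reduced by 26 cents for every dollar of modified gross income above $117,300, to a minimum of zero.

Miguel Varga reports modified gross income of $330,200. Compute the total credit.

$186

Elderly Relief Credit: $330,200 is $26,600 into a $28,000 phase-out range, leaving 1,400/28,000 of the credit: $3,720 × 1,400/28,000 = $186.
Energy Efficiency Rebate: income exceeds $177,300 by $152,900 → 383 increments × $75 = $28,725 ≥ base, so the credit is $0.
Education Credit: 26% of the $212,900 excess over $117,300 is $55,354 ≥ base, so the credit is $0.
Total: $186 + $0 + $0 = $186.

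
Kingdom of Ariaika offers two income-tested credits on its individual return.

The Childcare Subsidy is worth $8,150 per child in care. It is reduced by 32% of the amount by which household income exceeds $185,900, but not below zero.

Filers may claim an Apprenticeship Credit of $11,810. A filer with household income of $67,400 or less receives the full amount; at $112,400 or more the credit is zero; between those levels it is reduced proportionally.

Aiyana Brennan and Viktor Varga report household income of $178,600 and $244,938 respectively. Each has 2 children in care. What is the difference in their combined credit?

Aiyana ($178,600): Childcare Subsidy: base = 2 × $8,150 = $16,300. $178,600 is at or below the $185,900 threshold, so the full $16,300 applies. Apprenticeship Credit: $178,600 is at or above $112,400, so the credit is $0. total $16,300 + $0 = $16,300
Viktor ($244,938): Childcare Subsidy: base = 2 × $8,150 = $16,300. 32% of the $59,038 excess over $185,900 is $18,892.16 ≥ base, so the credit is $0. Apprenticeship Credit: $244,938 is at or above $112,400, so the credit is $0. total $0 + $0 = $0
Difference: |$16,300 − $0| = $16,300.

$16,300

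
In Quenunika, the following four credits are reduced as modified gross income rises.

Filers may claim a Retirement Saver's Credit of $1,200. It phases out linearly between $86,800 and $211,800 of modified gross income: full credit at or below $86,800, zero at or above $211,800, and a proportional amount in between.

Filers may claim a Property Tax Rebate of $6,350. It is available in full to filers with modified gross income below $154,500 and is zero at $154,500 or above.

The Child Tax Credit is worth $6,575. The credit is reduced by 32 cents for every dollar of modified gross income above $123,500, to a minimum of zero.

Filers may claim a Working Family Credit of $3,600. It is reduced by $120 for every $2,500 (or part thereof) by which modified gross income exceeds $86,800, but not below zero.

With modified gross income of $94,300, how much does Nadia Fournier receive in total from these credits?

$17,293

Retirement Saver's Credit: $94,300 is $7,500 into a $125,000 phase-out range, leaving 117,500/125,000 of the credit: $1,200 × 117,500/125,000 = $1,128.
Property Tax Rebate: $94,300 is below the $154,500 cutoff, so the full $6,350 applies.
Child Tax Credit: $94,300 is at or below the $123,500 threshold, so the full $6,575 applies.
Working Family Credit: income exceeds $86,800 by $7,500, which is 3 full-or-partial $2,500 increments; reduction = 3 × $120 = $360, leaving $3,240.
Total: $1,128 + $6,350 + $6,575 + $3,240 = $17,293.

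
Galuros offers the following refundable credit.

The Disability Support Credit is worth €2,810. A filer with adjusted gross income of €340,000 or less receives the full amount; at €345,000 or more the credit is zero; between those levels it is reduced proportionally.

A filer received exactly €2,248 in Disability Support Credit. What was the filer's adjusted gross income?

€341,000

€2,248 is 2,248/2,810 of the full €2,810, so 562/2,810 of the €5,000 range has been used: income = €340,000 + €5,000 × 562/2,810 = €341,000.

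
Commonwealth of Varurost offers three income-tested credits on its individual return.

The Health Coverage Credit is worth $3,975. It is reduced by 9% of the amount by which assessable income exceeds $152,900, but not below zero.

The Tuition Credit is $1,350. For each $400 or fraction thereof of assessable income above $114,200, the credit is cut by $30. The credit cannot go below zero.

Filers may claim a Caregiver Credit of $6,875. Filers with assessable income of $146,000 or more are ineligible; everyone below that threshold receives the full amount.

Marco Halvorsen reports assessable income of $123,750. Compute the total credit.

$11,480

Health Coverage Credit: $123,750 is at or below the $152,900 threshold, so the full $3,975 applies.
Tuition Credit: income exceeds $114,200 by $9,550, which is 24 full-or-partial $400 increments; reduction = 24 × $30 = $720, leaving $630.
Caregiver Credit: $123,750 is below the $146,000 cutoff, so the full $6,875 applies.
Total: $3,975 + $630 + $6,875 = $11,480.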